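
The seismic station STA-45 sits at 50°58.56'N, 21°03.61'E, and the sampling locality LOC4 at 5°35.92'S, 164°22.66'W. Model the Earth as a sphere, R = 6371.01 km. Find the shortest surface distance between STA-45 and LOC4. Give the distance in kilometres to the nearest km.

14944 km

STA-45: φ = +50.97600°, λ = +21.06017°
LOC4: φ = -5.59867°, λ = -164.37767°
Δφ = -56.5747°,  Δλ = 174.5622°
a = sin²(Δφ/2) + cos φ₁ cos φ₂ sin²(Δλ/2) = 0.849807
c = 2·arcsin(√a) = 2.345654 rad = 134.3961°
d = R·c = 6371.01 × 2.345654 = 14944.2 km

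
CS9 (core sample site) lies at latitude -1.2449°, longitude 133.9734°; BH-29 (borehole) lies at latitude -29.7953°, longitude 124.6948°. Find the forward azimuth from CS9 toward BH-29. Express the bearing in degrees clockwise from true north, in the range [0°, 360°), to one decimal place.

196.3°

Δλ = -9.2786°
y = sin Δλ · cos φ₂ = -0.139921
x = cos φ₁ sin φ₂ − sin φ₁ cos φ₂ cos Δλ = -0.478178
θ = atan2(y, x) = -163.6899° → 196.3101° (mod 360°)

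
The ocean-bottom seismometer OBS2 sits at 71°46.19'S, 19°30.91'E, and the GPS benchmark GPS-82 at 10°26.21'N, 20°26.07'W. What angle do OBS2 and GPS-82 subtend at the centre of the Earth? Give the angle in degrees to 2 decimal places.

OBS2: φ = -71.76983°, λ = +19.51517°
GPS-82: φ = +10.43683°, λ = -20.43450°
Δφ = 82.2067°,  Δλ = -39.9497°
a = sin²(Δφ/2) + cos φ₁ cos φ₂ sin²(Δλ/2) = 0.468102
c = 2·arcsin(√a) = 1.506958 rad = 86.3423°

86.34°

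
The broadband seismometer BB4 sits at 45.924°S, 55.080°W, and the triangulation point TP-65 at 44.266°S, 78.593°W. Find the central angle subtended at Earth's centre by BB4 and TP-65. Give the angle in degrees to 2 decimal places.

Δφ = 1.6580°,  Δλ = -23.5130°
a = sin²(Δφ/2) + cos φ₁ cos φ₂ sin²(Δλ/2) = 0.020889
c = 2·arcsin(√a) = 0.290079 rad = 16.6203°

16.62°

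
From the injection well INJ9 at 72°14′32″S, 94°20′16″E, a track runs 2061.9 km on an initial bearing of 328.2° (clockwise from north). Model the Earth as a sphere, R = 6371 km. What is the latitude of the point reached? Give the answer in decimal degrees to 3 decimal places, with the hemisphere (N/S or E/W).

INJ9: φ = -72.24222°, λ = +94.33778°
δ = d/R = 2061.9/6371 = 0.323638 rad
φ₂ = arcsin(sin φ₁ cos δ + cos φ₁ sin δ cos θ)
   = arcsin(-0.95235·0.94808 + 0.30499·0.31802·0.84989) = -55.13272°
λ₂ = λ₁ + atan2(sin θ sin δ cos φ₁, cos δ − sin φ₁ sin φ₂) = 77.29174°

55.133°S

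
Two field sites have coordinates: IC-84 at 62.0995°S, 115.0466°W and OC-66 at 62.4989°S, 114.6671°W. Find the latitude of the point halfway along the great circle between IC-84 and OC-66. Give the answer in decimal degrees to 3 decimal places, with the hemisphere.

62.299°S

Bx = cos φ₂ cos Δλ = 0.461756,  By = cos φ₂ sin Δλ = 0.003058
φₘ = atan2(sin φ₁ + sin φ₂, √((cos φ₁ + Bx)² + By²)) = -62.29933°
λₘ = λ₁ + atan2(By, cos φ₁ + Bx) = -114.85811°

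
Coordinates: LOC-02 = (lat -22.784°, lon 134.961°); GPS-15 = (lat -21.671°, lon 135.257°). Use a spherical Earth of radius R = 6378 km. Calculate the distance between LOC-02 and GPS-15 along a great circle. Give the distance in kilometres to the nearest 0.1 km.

127.6 km

Δφ = 1.1130°,  Δλ = 0.2960°
a = sin²(Δφ/2) + cos φ₁ cos φ₂ sin²(Δλ/2) = 0.000100
c = 2·arcsin(√a) = 0.020005 rad = 1.1462°
d = R·c = 6378 × 0.020005 = 127.6 km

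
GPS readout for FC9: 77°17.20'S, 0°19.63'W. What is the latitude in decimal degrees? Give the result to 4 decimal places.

77.2867°S

77° + 17.20′/60 = 77 + 0.28667 = 77.2867°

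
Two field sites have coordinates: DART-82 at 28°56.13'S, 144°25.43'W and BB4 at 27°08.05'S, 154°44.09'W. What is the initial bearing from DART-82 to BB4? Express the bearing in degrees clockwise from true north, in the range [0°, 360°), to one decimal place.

278.7°

DART-82: φ = -28.93550°, λ = -144.42383°
BB4: φ = -27.13417°, λ = -154.73483°
Δλ = -10.3110°
y = sin Δλ · cos φ₂ = -0.159292
x = cos φ₁ sin φ₂ − sin φ₁ cos φ₂ cos Δλ = 0.024481
θ = atan2(y, x) = -81.2629° → 278.7371° (mod 360°)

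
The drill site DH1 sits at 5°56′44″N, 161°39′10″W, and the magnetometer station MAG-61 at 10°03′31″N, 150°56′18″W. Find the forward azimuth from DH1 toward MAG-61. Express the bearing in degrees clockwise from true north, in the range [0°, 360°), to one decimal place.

68.1°

DH1: φ = +5.94556°, λ = -161.65278°
MAG-61: φ = +10.05861°, λ = -150.93833°
Δλ = 10.7144°
y = sin Δλ · cos φ₂ = 0.183057
x = cos φ₁ sin φ₂ − sin φ₁ cos φ₂ cos Δλ = 0.073503
θ = atan2(y, x) = 68.1230° → 68.1230° (mod 360°)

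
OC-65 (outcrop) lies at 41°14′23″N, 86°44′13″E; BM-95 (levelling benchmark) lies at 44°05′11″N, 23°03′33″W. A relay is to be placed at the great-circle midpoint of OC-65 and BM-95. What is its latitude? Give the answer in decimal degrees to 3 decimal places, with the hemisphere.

58.024°N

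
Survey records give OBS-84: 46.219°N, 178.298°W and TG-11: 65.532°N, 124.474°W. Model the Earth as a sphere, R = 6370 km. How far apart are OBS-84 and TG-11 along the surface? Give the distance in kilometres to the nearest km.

Δφ = 19.3130°,  Δλ = 53.8240°
a = sin²(Δφ/2) + cos φ₁ cos φ₂ sin²(Δλ/2) = 0.086847
c = 2·arcsin(√a) = 0.598279 rad = 34.2788°
d = R·c = 6370 × 0.598279 = 3811.0 km

3811 km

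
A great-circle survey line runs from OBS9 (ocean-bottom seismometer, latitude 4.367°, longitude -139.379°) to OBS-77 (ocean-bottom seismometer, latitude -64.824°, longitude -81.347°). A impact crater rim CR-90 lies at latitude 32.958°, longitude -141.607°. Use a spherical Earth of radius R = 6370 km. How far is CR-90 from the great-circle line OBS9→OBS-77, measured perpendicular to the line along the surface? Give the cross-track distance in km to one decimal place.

δ₁₃ = central angle OBS9→CR-90 = 0.500327 rad  (haversine)
θ₁₃ = bearing OBS9→CR-90 = 356.101°,  θ₁₂ = bearing OBS9→OBS-77 = 158.572°
dₓₜ = R·arcsin(sin δ₁₃ · sin(θ₁₃ − θ₁₂)) = 6370·arcsin(0.47971·sin(197.529°)) = -923.616 km
|dₓₜ| = 923.616 km

923.6 km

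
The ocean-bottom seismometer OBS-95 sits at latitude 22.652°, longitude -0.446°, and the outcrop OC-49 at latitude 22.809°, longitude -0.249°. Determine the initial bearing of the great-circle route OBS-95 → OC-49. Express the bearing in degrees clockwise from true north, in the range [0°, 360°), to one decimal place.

49.1°

Δλ = 0.1970°
y = sin Δλ · cos φ₂ = 0.003169
x = cos φ₁ sin φ₂ − sin φ₁ cos φ₂ cos Δλ = 0.002742
θ = atan2(y, x) = 49.1329° → 49.1329° (mod 360°)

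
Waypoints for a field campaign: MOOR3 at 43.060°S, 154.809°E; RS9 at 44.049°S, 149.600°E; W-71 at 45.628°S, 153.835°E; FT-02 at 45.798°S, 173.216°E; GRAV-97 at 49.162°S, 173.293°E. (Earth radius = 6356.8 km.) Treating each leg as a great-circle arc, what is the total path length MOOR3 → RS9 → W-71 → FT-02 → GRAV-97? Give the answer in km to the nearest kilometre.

2680 km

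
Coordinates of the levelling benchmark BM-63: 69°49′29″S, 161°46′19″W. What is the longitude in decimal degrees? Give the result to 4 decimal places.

161.7719°W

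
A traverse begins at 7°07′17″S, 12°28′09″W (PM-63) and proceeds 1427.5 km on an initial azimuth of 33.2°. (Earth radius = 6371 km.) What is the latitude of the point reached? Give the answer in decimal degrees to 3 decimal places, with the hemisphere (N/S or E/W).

PM-63: φ = -7.12139°, λ = -12.46917°
δ = d/R = 1427.5/6371 = 0.224062 rad
φ₂ = arcsin(sin φ₁ cos δ + cos φ₁ sin δ cos θ)
   = arcsin(-0.12397·0.97500 + 0.99229·0.22219·0.83676) = 3.64734°
λ₂ = λ₁ + atan2(sin θ sin δ cos φ₁, cos δ − sin φ₁ sin φ₂) = -5.46675°

3.647°N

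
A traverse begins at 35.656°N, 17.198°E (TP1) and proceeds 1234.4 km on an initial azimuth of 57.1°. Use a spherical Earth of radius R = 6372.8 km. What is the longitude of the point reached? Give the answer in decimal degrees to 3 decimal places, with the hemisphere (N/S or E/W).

δ = d/R = 1234.4/6372.8 = 0.193698 rad
φ₂ = arcsin(sin φ₁ cos δ + cos φ₁ sin δ cos θ)
   = arcsin(0.58292·0.98130 + 0.81253·0.19249·0.54317) = 41.06925°
λ₂ = λ₁ + atan2(sin θ sin δ cos φ₁, cos δ − sin φ₁ sin φ₂) = 29.57663°

29.577°E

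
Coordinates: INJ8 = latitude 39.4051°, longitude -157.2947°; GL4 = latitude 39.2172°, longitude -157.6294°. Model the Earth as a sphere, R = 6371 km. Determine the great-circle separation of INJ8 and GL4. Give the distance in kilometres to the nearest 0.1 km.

Δφ = -0.1879°,  Δλ = -0.3347°
a = sin²(Δφ/2) + cos φ₁ cos φ₂ sin²(Δλ/2) = 0.000008
c = 2·arcsin(√a) = 0.005584 rad = 0.3200°
d = R·c = 6371 × 0.005584 = 35.6 km

35.6 km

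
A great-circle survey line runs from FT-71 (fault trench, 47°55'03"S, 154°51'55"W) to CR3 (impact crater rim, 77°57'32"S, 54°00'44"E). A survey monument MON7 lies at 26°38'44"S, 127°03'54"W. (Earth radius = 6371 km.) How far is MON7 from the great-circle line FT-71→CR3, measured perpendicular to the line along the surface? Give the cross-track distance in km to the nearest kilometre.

2465 km

FT-71: φ = -47.91750°, λ = -154.86528°
CR3: φ = -77.95889°, λ = +54.01222°
MON7: φ = -26.64556°, λ = -127.06500°
δ₁₃ = central angle FT-71→MON7 = 0.530155 rad  (haversine)
θ₁₃ = bearing FT-71→MON7 = 55.525°,  θ₁₂ = bearing FT-71→CR3 = 187.258°
dₓₜ = R·arcsin(sin δ₁₃ · sin(θ₁₃ − θ₁₂)) = 6371·arcsin(0.50567·sin(-131.733°)) = -2465.193 km
|dₓₜ| = 2465.193 km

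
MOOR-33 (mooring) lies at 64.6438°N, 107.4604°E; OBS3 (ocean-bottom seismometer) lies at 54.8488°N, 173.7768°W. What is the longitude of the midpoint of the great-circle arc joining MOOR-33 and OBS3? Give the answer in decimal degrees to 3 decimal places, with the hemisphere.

153.718°E

Bx = cos φ₂ cos Δλ = 0.112194,  By = cos φ₂ sin Δλ = 0.564699
φₘ = atan2(sin φ₁ + sin φ₂, √((cos φ₁ + Bx)² + By²)) = 65.57729°
λₘ = λ₁ + atan2(By, cos φ₁ + Bx) = 153.71794°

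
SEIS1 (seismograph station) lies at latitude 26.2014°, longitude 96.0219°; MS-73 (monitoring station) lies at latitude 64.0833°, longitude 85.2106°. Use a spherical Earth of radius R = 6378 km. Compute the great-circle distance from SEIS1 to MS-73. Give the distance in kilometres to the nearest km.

Δφ = 37.8819°,  Δλ = -10.8113°
a = sin²(Δφ/2) + cos φ₁ cos φ₂ sin²(Δλ/2) = 0.108841
c = 2·arcsin(√a) = 0.672419 rad = 38.5267°
d = R·c = 6378 × 0.672419 = 4288.7 km

4289 km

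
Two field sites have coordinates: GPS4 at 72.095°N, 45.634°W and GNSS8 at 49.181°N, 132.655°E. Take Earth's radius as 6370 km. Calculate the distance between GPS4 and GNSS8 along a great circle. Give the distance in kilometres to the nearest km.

Δφ = -22.9140°,  Δλ = 178.2890°
a = sin²(Δφ/2) + cos φ₁ cos φ₂ sin²(Δλ/2) = 0.240375
c = 2·arcsin(√a) = 1.024822 rad = 58.7180°
d = R·c = 6370 × 1.024822 = 6528.1 km

6528 km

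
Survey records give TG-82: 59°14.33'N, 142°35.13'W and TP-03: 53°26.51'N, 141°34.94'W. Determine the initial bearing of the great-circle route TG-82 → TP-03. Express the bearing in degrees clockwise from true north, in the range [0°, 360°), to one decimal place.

174.1°

TG-82: φ = +59.23883°, λ = -142.58550°
TP-03: φ = +53.44183°, λ = -141.58233°
Δλ = 1.0032°
y = sin Δλ · cos φ₂ = 0.010428
x = cos φ₁ sin φ₂ − sin φ₁ cos φ₂ cos Δλ = -0.100926
θ = atan2(y, x) = 174.1008° → 174.1008° (mod 360°)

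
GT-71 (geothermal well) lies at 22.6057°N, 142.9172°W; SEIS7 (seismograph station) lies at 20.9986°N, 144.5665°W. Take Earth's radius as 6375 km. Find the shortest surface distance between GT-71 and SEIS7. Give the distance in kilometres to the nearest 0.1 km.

247.0 km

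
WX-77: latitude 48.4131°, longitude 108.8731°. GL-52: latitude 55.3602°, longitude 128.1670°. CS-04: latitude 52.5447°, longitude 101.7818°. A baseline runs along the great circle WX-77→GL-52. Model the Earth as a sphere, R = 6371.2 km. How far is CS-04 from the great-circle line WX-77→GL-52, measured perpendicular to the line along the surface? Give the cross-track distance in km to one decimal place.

674.4 km

δ₁₃ = central angle WX-77→CS-04 = 0.106695 rad  (haversine)
θ₁₃ = bearing WX-77→CS-04 = 315.172°,  θ₁₂ = bearing WX-77→GL-52 = 52.363°
dₓₜ = R·arcsin(sin δ₁₃ · sin(θ₁₃ − θ₁₂)) = 6371.2·arcsin(0.10649·sin(262.809°)) = -674.408 km
|dₓₜ| = 674.408 km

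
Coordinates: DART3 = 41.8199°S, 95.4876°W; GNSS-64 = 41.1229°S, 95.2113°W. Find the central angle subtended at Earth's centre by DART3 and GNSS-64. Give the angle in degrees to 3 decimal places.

Δφ = 0.6970°,  Δλ = 0.2763°
a = sin²(Δφ/2) + cos φ₁ cos φ₂ sin²(Δλ/2) = 0.000040
c = 2·arcsin(√a) = 0.012690 rad = 0.7271°

0.727°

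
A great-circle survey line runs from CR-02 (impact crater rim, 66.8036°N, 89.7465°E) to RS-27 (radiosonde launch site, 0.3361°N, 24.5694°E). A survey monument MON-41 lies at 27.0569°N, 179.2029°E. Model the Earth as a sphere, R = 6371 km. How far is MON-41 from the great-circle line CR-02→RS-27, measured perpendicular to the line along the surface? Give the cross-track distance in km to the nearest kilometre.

1210 km

δ₁₃ = central angle CR-02→MON-41 = 1.135774 rad  (haversine)
θ₁₃ = bearing CR-02→MON-41 = 79.105°,  θ₁₂ = bearing CR-02→RS-27 = 247.091°
dₓₜ = R·arcsin(sin δ₁₃ · sin(θ₁₃ − θ₁₂)) = 6371·arcsin(0.90686·sin(-167.985°)) = -1209.943 km
|dₓₜ| = 1209.943 km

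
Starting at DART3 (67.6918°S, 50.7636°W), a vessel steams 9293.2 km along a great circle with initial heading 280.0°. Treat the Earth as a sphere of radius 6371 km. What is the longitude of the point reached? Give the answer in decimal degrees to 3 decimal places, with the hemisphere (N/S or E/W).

129.094°W

δ = d/R = 9293.2/6371 = 1.458672 rad
φ₂ = arcsin(sin φ₁ cos δ + cos φ₁ sin δ cos θ)
   = arcsin(-0.92516·0.11189 + 0.37959·0.99372·0.17365) = -2.17858°
λ₂ = λ₁ + atan2(sin θ sin δ cos φ₁, cos δ − sin φ₁ sin φ₂) = -129.09440°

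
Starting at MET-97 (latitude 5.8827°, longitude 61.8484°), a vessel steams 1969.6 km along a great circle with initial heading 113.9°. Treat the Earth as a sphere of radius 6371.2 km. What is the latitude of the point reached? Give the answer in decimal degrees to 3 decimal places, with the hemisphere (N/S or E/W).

δ = d/R = 1969.6/6371.2 = 0.309141 rad
φ₂ = arcsin(sin φ₁ cos δ + cos φ₁ sin δ cos θ)
   = arcsin(0.10249·0.95260 + 0.99473·0.30424·-0.40514) = -1.43127°
λ₂ = λ₁ + atan2(sin θ sin δ cos φ₁, cos δ − sin φ₁ sin φ₂) = 78.00359°

1.431°S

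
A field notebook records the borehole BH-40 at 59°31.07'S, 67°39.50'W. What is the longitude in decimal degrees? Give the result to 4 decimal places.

67.6583°W

67° + 39.50′/60 = 67 + 0.65833 = 67.6583°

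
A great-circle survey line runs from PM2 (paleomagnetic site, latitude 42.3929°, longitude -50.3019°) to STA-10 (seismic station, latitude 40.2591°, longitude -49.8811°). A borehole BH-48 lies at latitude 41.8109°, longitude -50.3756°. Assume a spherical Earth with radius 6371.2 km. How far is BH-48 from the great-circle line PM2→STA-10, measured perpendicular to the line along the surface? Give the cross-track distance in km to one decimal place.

15.7 km

δ₁₃ = central angle PM2→BH-48 = 0.010203 rad  (haversine)
θ₁₃ = bearing PM2→BH-48 = 185.392°,  θ₁₂ = bearing PM2→STA-10 = 171.437°
dₓₜ = R·arcsin(sin δ₁₃ · sin(θ₁₃ − θ₁₂)) = 6371.2·arcsin(0.01020·sin(13.956°)) = 15.677 km
|dₓₜ| = 15.677 km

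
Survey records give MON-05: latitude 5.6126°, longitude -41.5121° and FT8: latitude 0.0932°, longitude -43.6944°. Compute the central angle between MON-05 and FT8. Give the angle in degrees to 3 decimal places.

Δφ = -5.5194°,  Δλ = -2.1823°
a = sin²(Δφ/2) + cos φ₁ cos φ₂ sin²(Δλ/2) = 0.002679
c = 2·arcsin(√a) = 0.103565 rad = 5.9339°

5.934°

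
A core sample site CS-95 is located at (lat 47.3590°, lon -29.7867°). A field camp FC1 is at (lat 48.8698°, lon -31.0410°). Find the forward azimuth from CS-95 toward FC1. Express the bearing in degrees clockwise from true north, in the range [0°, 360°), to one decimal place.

Δλ = -1.2543°
y = sin Δλ · cos φ₂ = -0.014399
x = cos φ₁ sin φ₂ − sin φ₁ cos φ₂ cos Δλ = 0.026481
θ = atan2(y, x) = -28.5341° → 331.4659° (mod 360°)

331.5°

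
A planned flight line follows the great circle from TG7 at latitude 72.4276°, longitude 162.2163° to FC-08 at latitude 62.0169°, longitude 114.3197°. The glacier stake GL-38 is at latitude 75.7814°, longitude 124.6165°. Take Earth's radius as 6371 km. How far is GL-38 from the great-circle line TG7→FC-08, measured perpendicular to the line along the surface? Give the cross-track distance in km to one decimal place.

772.3 km

δ₁₃ = central angle TG7→GL-38 = 0.185281 rad  (haversine)
θ₁₃ = bearing TG7→GL-38 = 305.561°,  θ₁₂ = bearing TG7→FC-08 = 264.536°
dₓₜ = R·arcsin(sin δ₁₃ · sin(θ₁₃ − θ₁₂)) = 6371·arcsin(0.18422·sin(41.025°)) = 772.281 km
|dₓₜ| = 772.281 km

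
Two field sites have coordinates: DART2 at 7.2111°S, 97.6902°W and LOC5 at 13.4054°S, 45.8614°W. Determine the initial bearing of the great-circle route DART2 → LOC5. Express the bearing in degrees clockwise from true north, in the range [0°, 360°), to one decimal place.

101.4°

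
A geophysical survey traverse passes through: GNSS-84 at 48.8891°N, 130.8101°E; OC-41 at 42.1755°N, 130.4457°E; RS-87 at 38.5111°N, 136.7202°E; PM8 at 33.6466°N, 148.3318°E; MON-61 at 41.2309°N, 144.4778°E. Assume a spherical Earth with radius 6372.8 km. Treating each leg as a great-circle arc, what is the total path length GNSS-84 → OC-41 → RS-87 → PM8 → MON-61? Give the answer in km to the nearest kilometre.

3501 km

GNSS-84→OC-41: c = 0.117259 rad, d = 747.27 km
OC-41→RS-87: c = 0.105103 rad, d = 669.80 km
RS-87→PM8: c = 0.184289 rad, d = 1174.43 km
PM8→MON-61: c = 0.142698 rad, d = 909.38 km
Total = 747.27 + 669.80 + 1174.43 + 909.38 = 3500.89 km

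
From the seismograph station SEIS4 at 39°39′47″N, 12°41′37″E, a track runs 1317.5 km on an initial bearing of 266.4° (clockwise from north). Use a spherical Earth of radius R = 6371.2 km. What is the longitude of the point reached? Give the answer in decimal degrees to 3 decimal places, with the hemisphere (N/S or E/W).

SEIS4: φ = +39.66306°, λ = +12.69361°
δ = d/R = 1317.5/6371.2 = 0.206790 rad
φ₂ = arcsin(sin φ₁ cos δ + cos φ₁ sin δ cos θ)
   = arcsin(0.63827·0.97870 + 0.76981·0.20532·-0.06279) = 37.93367°
λ₂ = λ₁ + atan2(sin θ sin δ cos φ₁, cos δ − sin φ₁ sin φ₂) = -2.36488°

2.365°W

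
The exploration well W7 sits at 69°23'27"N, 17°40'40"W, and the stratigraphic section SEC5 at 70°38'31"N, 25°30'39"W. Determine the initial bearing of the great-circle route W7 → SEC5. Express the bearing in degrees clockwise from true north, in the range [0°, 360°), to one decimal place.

298.7°

W7: φ = +69.39083°, λ = -17.67778°
SEC5: φ = +70.64194°, λ = -25.51083°
Δλ = -7.8331°
y = sin Δλ · cos φ₂ = -0.045175
x = cos φ₁ sin φ₂ − sin φ₁ cos φ₂ cos Δλ = 0.024729
θ = atan2(y, x) = -61.3034° → 298.6966° (mod 360°)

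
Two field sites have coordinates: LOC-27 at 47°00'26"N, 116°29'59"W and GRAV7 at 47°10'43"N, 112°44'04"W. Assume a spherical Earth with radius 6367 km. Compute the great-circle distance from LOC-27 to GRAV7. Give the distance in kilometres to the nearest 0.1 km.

LOC-27: φ = +47.00722°, λ = -116.49972°
GRAV7: φ = +47.17861°, λ = -112.73444°
Δφ = 0.1714°,  Δλ = 3.7653°
a = sin²(Δφ/2) + cos φ₁ cos φ₂ sin²(Δλ/2) = 0.000502
c = 2·arcsin(√a) = 0.044836 rad = 2.5689°
d = R·c = 6367 × 0.044836 = 285.5 km

285.5 km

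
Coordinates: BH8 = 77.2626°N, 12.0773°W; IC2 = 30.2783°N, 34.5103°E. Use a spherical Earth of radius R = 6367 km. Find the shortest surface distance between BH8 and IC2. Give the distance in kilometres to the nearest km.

Δφ = -46.9843°,  Δλ = 46.5876°
a = sin²(Δφ/2) + cos φ₁ cos φ₂ sin²(Δλ/2) = 0.188676
c = 2·arcsin(√a) = 0.898674 rad = 51.4902°
d = R·c = 6367 × 0.898674 = 5721.9 km

5722 km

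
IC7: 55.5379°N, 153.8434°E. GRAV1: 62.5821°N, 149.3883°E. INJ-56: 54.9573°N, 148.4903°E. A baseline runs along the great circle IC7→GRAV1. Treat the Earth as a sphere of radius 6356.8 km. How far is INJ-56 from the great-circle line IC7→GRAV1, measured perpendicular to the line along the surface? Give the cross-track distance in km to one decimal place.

δ₁₃ = central angle IC7→INJ-56 = 0.054199 rad  (haversine)
θ₁₃ = bearing IC7→INJ-56 = 261.434°,  θ₁₂ = bearing IC7→GRAV1 = 343.882°
dₓₜ = R·arcsin(sin δ₁₃ · sin(θ₁₃ − θ₁₂)) = 6356.8·arcsin(0.05417·sin(-82.448°)) = -341.538 km
|dₓₜ| = 341.538 km

341.5 km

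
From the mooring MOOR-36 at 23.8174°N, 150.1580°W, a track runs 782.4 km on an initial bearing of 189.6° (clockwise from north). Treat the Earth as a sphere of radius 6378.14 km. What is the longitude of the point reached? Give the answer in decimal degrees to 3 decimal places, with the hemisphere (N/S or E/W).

151.380°W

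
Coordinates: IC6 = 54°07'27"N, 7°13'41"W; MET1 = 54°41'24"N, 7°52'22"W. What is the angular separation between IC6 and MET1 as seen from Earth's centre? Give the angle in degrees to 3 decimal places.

IC6: φ = +54.12417°, λ = -7.22806°
MET1: φ = +54.69000°, λ = -7.87278°
Δφ = 0.5658°,  Δλ = -0.6447°
a = sin²(Δφ/2) + cos φ₁ cos φ₂ sin²(Δλ/2) = 0.000035
c = 2·arcsin(√a) = 0.011850 rad = 0.6789°

0.679°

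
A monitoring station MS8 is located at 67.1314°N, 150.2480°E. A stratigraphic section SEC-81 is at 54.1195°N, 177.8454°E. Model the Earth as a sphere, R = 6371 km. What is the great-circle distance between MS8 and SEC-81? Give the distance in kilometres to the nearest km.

2055 km

Δφ = -13.0119°,  Δλ = 27.5974°
a = sin²(Δφ/2) + cos φ₁ cos φ₂ sin²(Δλ/2) = 0.025796
c = 2·arcsin(√a) = 0.322617 rad = 18.4846°
d = R·c = 6371 × 0.322617 = 2055.4 km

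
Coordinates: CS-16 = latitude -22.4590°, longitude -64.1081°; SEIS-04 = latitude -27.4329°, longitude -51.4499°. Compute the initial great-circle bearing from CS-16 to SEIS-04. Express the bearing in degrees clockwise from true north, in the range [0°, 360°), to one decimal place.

Δλ = 12.6582°
y = sin Δλ · cos φ₂ = 0.194493
x = cos φ₁ sin φ₂ − sin φ₁ cos φ₂ cos Δλ = -0.094943
θ = atan2(y, x) = 116.0196° → 116.0196° (mod 360°)

116.0°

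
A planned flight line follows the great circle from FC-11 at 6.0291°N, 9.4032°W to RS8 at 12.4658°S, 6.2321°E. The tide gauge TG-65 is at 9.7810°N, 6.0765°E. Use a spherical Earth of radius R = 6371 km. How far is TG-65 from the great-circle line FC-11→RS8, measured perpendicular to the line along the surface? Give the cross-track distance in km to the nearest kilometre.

δ₁₃ = central angle FC-11→TG-65 = 0.275436 rad  (haversine)
θ₁₃ = bearing FC-11→TG-65 = 75.261°,  θ₁₂ = bearing FC-11→RS8 = 139.982°
dₓₜ = R·arcsin(sin δ₁₃ · sin(θ₁₃ − θ₁₂)) = 6371·arcsin(0.27197·sin(-64.721°)) = -1583.010 km
|dₓₜ| = 1583.010 km

1583 km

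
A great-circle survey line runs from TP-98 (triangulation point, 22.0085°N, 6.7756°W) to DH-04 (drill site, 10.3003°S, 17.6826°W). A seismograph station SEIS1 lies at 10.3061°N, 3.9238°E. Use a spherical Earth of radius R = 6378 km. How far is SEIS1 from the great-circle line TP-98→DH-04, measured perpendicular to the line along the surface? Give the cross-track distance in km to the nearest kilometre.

δ₁₃ = central angle TP-98→SEIS1 = 0.271551 rad  (haversine)
θ₁₃ = bearing TP-98→SEIS1 = 137.078°,  θ₁₂ = bearing TP-98→DH-04 = 199.428°
dₓₜ = R·arcsin(sin δ₁₃ · sin(θ₁₃ − θ₁₂)) = 6378·arcsin(0.26823·sin(-62.350°)) = -1530.003 km
|dₓₜ| = 1530.003 km

1530 km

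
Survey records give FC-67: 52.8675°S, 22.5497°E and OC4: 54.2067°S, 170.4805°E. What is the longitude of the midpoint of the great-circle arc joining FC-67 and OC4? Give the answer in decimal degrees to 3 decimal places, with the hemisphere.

93.365°E

Bx = cos φ₂ cos Δλ = -0.495617,  By = cos φ₂ sin Δλ = 0.310529
φₘ = atan2(sin φ₁ + sin φ₂, √((cos φ₁ + Bx)² + By²)) = -78.44663°
λₘ = λ₁ + atan2(By, cos φ₁ + Bx) = 93.36524°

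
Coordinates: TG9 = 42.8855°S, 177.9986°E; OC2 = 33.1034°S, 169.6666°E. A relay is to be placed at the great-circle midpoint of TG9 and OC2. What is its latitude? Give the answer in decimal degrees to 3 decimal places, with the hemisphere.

Bx = cos φ₂ cos Δλ = 0.828845,  By = cos φ₂ sin Δλ = -0.121388
φₘ = atan2(sin φ₁ + sin φ₂, √((cos φ₁ + Bx)² + By²)) = -38.06768°
λₘ = λ₁ + atan2(By, cos φ₁ + Bx) = 173.55364°

38.068°S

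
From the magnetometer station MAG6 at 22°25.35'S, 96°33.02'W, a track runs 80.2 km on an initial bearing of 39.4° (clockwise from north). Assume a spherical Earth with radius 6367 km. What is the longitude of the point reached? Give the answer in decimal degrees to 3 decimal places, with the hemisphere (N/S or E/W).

MAG6: φ = -22.42250°, λ = -96.55033°
δ = d/R = 80.2/6367 = 0.012596 rad
φ₂ = arcsin(sin φ₁ cos δ + cos φ₁ sin δ cos θ)
   = arcsin(-0.38143·0.99992 + 0.92440·0.01260·0.77273) = -21.86406°
λ₂ = λ₁ + atan2(sin θ sin δ cos φ₁, cos δ − sin φ₁ sin φ₂) = -96.05675°

96.057°W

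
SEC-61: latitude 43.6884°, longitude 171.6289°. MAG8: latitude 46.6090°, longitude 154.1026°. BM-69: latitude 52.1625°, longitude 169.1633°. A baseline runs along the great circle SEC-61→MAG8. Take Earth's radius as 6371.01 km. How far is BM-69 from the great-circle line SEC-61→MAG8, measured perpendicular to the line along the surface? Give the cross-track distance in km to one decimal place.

834.2 km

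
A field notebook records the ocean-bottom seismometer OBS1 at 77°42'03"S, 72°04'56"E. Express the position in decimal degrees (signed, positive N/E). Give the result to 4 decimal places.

-77.7008°, +72.0822°

lat: 77.7008° S → -77.7008°
lon: 72.0822° E → +72.0822°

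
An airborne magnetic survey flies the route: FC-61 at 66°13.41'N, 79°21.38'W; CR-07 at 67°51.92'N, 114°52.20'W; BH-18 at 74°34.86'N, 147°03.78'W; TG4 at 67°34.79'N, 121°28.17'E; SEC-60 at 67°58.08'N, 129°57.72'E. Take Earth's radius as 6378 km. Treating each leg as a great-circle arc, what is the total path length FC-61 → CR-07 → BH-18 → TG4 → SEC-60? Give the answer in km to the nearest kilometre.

6279 km

FC-61: φ = +66.22350°, λ = -79.35633°
CR-07: φ = +67.86533°, λ = -114.87000°
BH-18: φ = +74.58100°, λ = -147.06300°
TG4: φ = +67.57983°, λ = +121.46950°
SEC-60: φ = +67.96800°, λ = +129.96200°
FC-61→CR-07: c = 0.240029 rad, d = 1530.91 km
CR-07→BH-18: c = 0.211404 rad, d = 1348.34 km
BH-18→TG4: c = 0.476637 rad, d = 3039.99 km
TG4→SEC-60: c = 0.056429 rad, d = 359.90 km
Total = 1530.91 + 1348.34 + 3039.99 + 359.90 = 6279.14 km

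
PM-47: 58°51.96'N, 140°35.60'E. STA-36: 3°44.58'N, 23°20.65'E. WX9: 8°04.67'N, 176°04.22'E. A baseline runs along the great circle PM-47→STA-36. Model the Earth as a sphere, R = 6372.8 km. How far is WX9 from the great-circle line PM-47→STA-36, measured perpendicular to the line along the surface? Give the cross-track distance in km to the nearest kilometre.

2000 km

PM-47: φ = +58.86600°, λ = +140.59333°
STA-36: φ = +3.74300°, λ = +23.34417°
WX9: φ = +8.07783°, λ = +176.07033°
δ₁₃ = central angle PM-47→WX9 = 1.003739 rad  (haversine)
θ₁₃ = bearing PM-47→WX9 = 137.059°,  θ₁₂ = bearing PM-47→STA-36 = 295.589°
dₓₜ = R·arcsin(sin δ₁₃ · sin(θ₁₃ − θ₁₂)) = 6372.8·arcsin(0.84349·sin(-158.530°)) = -2000.168 km
|dₓₜ| = 2000.168 km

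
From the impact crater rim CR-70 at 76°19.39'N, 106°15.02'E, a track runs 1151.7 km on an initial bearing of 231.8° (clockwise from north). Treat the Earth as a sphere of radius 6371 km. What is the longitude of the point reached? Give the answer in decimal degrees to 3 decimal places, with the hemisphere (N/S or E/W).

83.722°E

CR-70: φ = +76.32317°, λ = +106.25033°
δ = d/R = 1151.7/6371 = 0.180772 rad
φ₂ = arcsin(sin φ₁ cos δ + cos φ₁ sin δ cos θ)
   = arcsin(0.97164·0.98371 + 0.23645·0.17979·-0.61841) = 68.36062°
λ₂ = λ₁ + atan2(sin θ sin δ cos φ₁, cos δ − sin φ₁ sin φ₂) = 83.72192°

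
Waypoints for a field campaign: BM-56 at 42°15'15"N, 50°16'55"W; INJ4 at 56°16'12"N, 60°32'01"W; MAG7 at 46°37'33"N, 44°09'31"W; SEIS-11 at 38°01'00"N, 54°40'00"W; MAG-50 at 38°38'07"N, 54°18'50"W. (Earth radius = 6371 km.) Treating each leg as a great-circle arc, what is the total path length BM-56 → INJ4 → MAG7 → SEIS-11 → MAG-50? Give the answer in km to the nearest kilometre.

BM-56: φ = +42.25417°, λ = -50.28194°
INJ4: φ = +56.27000°, λ = -60.53361°
MAG7: φ = +46.62583°, λ = -44.15861°
SEIS-11: φ = +38.01667°, λ = -54.66667°
MAG-50: φ = +38.63528°, λ = -54.31389°
BM-56→INJ4: c = 0.270388 rad, d = 1722.64 km
INJ4→MAG7: c = 0.243920 rad, d = 1554.01 km
MAG7→SEIS-11: c = 0.202043 rad, d = 1287.22 km
SEIS-11→MAG-50: c = 0.011828 rad, d = 75.36 km
Total = 1722.64 + 1554.01 + 1287.22 + 75.36 = 4639.23 km

4639 km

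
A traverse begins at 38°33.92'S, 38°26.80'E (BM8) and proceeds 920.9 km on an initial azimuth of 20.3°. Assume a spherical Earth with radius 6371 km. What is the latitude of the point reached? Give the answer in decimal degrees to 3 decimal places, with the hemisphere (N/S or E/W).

30.749°S

BM8: φ = -38.56533°, λ = +38.44667°
δ = d/R = 920.9/6371 = 0.144546 rad
φ₂ = arcsin(sin φ₁ cos δ + cos φ₁ sin δ cos θ)
   = arcsin(-0.62341·0.98957 + 0.78190·0.14404·0.93789) = -30.74873°
λ₂ = λ₁ + atan2(sin θ sin δ cos φ₁, cos δ − sin φ₁ sin φ₂) = 41.78019°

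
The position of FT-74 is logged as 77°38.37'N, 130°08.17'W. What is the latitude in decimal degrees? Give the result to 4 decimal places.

77.6395°N

77° + 38.37′/60 = 77 + 0.63950 = 77.6395°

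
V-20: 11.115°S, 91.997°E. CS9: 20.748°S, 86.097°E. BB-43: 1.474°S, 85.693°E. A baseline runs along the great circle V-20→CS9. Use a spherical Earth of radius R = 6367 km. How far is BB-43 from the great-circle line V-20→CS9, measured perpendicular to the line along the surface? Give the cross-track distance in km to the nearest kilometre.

1138 km

δ₁₃ = central angle V-20→BB-43 = 0.200610 rad  (haversine)
θ₁₃ = bearing V-20→BB-43 = 326.574°,  θ₁₂ = bearing V-20→CS9 = 209.735°
dₓₜ = R·arcsin(sin δ₁₃ · sin(θ₁₃ − θ₁₂)) = 6367·arcsin(0.19927·sin(116.840°)) = 1138.109 km
|dₓₜ| = 1138.109 km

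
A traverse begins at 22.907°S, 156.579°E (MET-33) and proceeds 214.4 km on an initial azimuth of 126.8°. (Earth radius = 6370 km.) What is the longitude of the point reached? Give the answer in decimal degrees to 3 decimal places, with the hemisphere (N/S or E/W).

158.270°E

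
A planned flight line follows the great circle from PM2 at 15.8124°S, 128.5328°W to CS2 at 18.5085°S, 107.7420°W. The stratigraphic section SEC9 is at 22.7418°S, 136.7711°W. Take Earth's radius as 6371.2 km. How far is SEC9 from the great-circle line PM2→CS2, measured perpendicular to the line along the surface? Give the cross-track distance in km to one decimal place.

931.7 km

δ₁₃ = central angle PM2→SEC9 = 0.181696 rad  (haversine)
θ₁₃ = bearing PM2→SEC9 = 226.998°,  θ₁₂ = bearing PM2→CS2 = 100.743°
dₓₜ = R·arcsin(sin δ₁₃ · sin(θ₁₃ − θ₁₂)) = 6371.2·arcsin(0.18070·sin(126.255°)) = 931.687 km
|dₓₜ| = 931.687 km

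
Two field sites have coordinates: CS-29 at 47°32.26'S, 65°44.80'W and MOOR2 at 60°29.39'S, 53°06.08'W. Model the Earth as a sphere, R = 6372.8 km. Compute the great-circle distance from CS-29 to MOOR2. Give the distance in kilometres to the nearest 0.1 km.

CS-29: φ = -47.53767°, λ = -65.74667°
MOOR2: φ = -60.48983°, λ = -53.10133°
Δφ = -12.9522°,  Δλ = 12.6453°
a = sin²(Δφ/2) + cos φ₁ cos φ₂ sin²(Δλ/2) = 0.016754
c = 2·arcsin(√a) = 0.259605 rad = 14.8743°
d = R·c = 6372.8 × 0.259605 = 1654.4 km

1654.4 km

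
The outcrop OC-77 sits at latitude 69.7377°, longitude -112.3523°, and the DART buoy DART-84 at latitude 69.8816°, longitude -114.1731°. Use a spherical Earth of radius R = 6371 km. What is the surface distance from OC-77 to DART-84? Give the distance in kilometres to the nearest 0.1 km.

71.7 km

Δφ = 0.1439°,  Δλ = -1.8208°
a = sin²(Δφ/2) + cos φ₁ cos φ₂ sin²(Δλ/2) = 0.000032
c = 2·arcsin(√a) = 0.011252 rad = 0.6447°
d = R·c = 6371 × 0.011252 = 71.7 km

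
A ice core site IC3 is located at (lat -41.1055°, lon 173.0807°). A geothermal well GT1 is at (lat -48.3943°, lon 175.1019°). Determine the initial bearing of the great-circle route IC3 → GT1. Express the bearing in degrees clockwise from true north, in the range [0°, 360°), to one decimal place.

Δλ = 2.0212°
y = sin Δλ · cos φ₂ = 0.023419
x = cos φ₁ sin φ₂ − sin φ₁ cos φ₂ cos Δλ = -0.127142
θ = atan2(y, x) = 169.5635° → 169.5635° (mod 360°)

169.6°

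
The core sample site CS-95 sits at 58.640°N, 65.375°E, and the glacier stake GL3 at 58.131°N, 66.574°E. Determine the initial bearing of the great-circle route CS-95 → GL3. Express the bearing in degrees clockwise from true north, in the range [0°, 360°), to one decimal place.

128.5°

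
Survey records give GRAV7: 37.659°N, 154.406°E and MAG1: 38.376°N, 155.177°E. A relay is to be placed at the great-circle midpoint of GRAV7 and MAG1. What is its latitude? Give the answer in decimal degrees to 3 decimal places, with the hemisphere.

Bx = cos φ₂ cos Δλ = 0.783883,  By = cos φ₂ sin Δλ = 0.010549
φₘ = atan2(sin φ₁ + sin φ₂, √((cos φ₁ + Bx)² + By²)) = 38.01813°
λₘ = λ₁ + atan2(By, cos φ₁ + Bx) = 154.78961°

38.018°N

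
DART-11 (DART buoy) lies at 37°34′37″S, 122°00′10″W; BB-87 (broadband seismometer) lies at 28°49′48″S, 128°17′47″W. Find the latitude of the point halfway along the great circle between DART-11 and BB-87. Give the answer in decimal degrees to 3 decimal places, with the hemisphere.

33.243°S

DART-11: φ = -37.57694°, λ = -122.00278°
BB-87: φ = -28.83000°, λ = -128.29639°
Bx = cos φ₂ cos Δλ = 0.870774,  By = cos φ₂ sin Δλ = -0.096036
φₘ = atan2(sin φ₁ + sin φ₂, √((cos φ₁ + Bx)² + By²)) = -33.24300°
λₘ = λ₁ + atan2(By, cos φ₁ + Bx) = -125.30725°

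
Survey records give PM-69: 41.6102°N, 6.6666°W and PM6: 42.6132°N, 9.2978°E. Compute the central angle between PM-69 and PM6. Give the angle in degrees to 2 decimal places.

11.87°

Δφ = 1.0030°,  Δλ = 15.9644°
a = sin²(Δφ/2) + cos φ₁ cos φ₂ sin²(Δλ/2) = 0.010687
c = 2·arcsin(√a) = 0.207130 rad = 11.8677°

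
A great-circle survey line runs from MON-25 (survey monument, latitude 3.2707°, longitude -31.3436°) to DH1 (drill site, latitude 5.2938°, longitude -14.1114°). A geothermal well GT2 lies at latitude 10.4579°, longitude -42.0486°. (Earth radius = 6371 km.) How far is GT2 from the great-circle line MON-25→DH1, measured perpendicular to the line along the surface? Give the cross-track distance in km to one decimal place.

δ₁₃ = central angle MON-25→GT2 = 0.223822 rad  (haversine)
θ₁₃ = bearing MON-25→GT2 = 304.616°,  θ₁₂ = bearing MON-25→DH1 = 82.688°
dₓₜ = R·arcsin(sin δ₁₃ · sin(θ₁₃ − θ₁₂)) = 6371·arcsin(0.22196·sin(221.928°)) = -948.395 km
|dₓₜ| = 948.395 km

948.4 km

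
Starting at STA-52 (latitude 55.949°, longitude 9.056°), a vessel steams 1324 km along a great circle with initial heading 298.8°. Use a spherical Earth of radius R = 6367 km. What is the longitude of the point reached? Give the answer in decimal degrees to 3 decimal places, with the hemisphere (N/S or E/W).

12.184°W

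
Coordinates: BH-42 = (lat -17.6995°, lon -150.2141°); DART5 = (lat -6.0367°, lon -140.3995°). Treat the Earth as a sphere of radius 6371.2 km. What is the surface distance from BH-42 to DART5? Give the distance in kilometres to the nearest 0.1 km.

1678.7 km

Δφ = 11.6628°,  Δλ = 9.8146°
a = sin²(Δφ/2) + cos φ₁ cos φ₂ sin²(Δλ/2) = 0.017256
c = 2·arcsin(√a) = 0.263482 rad = 15.0964°
d = R·c = 6371.2 × 0.263482 = 1678.7 km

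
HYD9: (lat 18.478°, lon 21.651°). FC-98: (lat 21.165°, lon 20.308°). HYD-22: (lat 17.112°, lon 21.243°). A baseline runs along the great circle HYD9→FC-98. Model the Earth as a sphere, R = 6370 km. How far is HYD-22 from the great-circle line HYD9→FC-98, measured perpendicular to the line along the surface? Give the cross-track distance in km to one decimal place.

103.4 km

δ₁₃ = central angle HYD9→HYD-22 = 0.024787 rad  (haversine)
θ₁₃ = bearing HYD9→HYD-22 = 195.938°,  θ₁₂ = bearing HYD9→FC-98 = 335.042°
dₓₜ = R·arcsin(sin δ₁₃ · sin(θ₁₃ − θ₁₂)) = 6370·arcsin(0.02478·sin(-139.104°)) = -103.363 km
|dₓₜ| = 103.363 km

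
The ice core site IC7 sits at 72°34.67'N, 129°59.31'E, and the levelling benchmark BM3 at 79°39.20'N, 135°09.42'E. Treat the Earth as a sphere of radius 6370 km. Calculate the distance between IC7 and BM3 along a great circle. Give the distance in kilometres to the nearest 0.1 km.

IC7: φ = +72.57783°, λ = +129.98850°
BM3: φ = +79.65333°, λ = +135.15700°
Δφ = 7.0755°,  Δλ = 5.1685°
a = sin²(Δφ/2) + cos φ₁ cos φ₂ sin²(Δλ/2) = 0.003917
c = 2·arcsin(√a) = 0.125253 rad = 7.1765°
d = R·c = 6370 × 0.125253 = 797.9 km

797.9 km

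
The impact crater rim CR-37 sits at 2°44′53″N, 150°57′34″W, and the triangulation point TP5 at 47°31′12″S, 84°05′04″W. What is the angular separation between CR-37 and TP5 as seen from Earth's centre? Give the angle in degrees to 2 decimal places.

76.73°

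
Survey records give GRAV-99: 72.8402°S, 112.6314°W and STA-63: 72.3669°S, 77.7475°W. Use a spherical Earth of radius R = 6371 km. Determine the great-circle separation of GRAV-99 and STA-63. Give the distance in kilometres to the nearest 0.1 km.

Δφ = 0.4733°,  Δλ = 34.8839°
a = sin²(Δφ/2) + cos φ₁ cos φ₂ sin²(Δλ/2) = 0.008047
c = 2·arcsin(√a) = 0.179648 rad = 10.2931°
d = R·c = 6371 × 0.179648 = 1144.5 km

1144.5 km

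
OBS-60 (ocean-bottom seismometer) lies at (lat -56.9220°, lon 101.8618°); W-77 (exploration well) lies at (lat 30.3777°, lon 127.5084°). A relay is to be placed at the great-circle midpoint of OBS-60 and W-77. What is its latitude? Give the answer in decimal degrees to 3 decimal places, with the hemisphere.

13.582°S

Bx = cos φ₂ cos Δλ = 0.777717,  By = cos φ₂ sin Δλ = 0.373398
φₘ = atan2(sin φ₁ + sin φ₂, √((cos φ₁ + Bx)² + By²)) = -13.58203°
λₘ = λ₁ + atan2(By, cos φ₁ + Bx) = 117.61712°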